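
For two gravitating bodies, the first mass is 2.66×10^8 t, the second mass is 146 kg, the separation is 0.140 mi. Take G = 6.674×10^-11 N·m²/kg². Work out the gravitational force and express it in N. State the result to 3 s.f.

0.0511 N

From Newton's law of gravitation: F = Gm₁m₂/r².
m₁ = 2.66×10^8 t = 2.660×10^11 kg; m₂ = 146 kg; r = 0.140 mi = 225.3 m; G = 6.674×10^-11 N·m²/kg².
F = 0.05106 N  (the unit combination reduces to kg·m/s² = N)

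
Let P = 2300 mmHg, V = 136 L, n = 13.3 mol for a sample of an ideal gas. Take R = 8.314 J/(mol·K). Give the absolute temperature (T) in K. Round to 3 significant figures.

Rearranging PV = nRT for T: T = PV/(nR).
P = 2300 mmHg = 3.066×10^5 Pa; V = 136 L = 0.1360 m³; n = 13.3 mol; R = 8.314 J/(mol·K).
T = 377.1 K

377 K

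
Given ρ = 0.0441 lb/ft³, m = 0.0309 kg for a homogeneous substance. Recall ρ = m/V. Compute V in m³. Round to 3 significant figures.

Rearranging ρ = m/V for V: V = m/ρ.
ρ = 0.0441 lb/ft³ = 0.7064 kg/m³; m = 0.0309 kg.
V = 0.04374 m³

0.0437 m³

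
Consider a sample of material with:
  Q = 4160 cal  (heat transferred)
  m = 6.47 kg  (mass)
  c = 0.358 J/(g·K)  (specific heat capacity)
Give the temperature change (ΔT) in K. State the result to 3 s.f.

Solving Q = m·c·ΔT for ΔT: ΔT = Q/(m·c).
Q = 4160 cal = 17405 J; m = 6.47 kg; c = 0.358 J/(g·K) = 358.0 J/(kg·K).
ΔT = 7.514 K

7.51 K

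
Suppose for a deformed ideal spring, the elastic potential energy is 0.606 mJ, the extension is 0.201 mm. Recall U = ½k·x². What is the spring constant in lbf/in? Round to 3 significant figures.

Solving U = ½k·x² for k: k = 2U/x².
U = 0.606 mJ = 6.060×10^-4 J; x = 0.201 mm = 2.010×10^-4 m.
k = 29999 N/m
29999 N/m × (1 lbf/in / 175.1 N/m) = 171.3 lbf/in

171 lbf/in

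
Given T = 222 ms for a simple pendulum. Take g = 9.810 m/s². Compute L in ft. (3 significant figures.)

Rearranging: L = g·(T/2π)².
T = 222 ms = 0.2220 s; g = 9.810 m/s².
L = 0.01225 m
0.01225 m × (1 ft / 0.3048 m) = 0.04018 ft

0.0402 ft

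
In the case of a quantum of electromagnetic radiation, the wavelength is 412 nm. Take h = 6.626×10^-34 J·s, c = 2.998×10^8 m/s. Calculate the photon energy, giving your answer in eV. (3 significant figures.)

E is given directly by: E = hc/λ.
λ = 412 nm = 4.120×10^-7 m; h = 6.626×10^-34 J·s; c = 2.998×10^8 m/s.
E = 4.822×10^-19 J
4.822×10^-19 J × (1 eV / 1.602×10^-19 J) = 3.009 eV

3.01 eV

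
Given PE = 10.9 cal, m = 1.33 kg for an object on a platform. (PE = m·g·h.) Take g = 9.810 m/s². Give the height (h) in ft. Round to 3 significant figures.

Rearranging: h = PE/(m·g).
PE = 10.9 cal = 45.61 J; m = 1.33 kg; g = 9.810 m/s².
h = 3.495 m
3.495 m × (1 ft / 0.3048 m) = 11.47 ft

11.5 ft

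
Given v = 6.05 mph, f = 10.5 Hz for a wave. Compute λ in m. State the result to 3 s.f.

0.258 m

Rearranging v = f·λ for λ: λ = v/f.
v = 6.05 mph = 2.705 m/s; f = 10.5 Hz.
λ = 0.2576 m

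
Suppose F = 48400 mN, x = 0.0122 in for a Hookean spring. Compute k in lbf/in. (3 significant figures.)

From Hooke's law: k = F/x.
F = 48400 mN = 48.40 N; x = 0.0122 in = 3.099×10^-4 m.
k = 1.562×10^5 N/m
1.562×10^5 N/m × (1 lbf/in / 175.1 N/m) = 891.9 lbf/in

892 lbf/in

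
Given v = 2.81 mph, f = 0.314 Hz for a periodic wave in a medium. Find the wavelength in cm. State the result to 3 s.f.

400 cm

Rearranging v = f·λ for λ: λ = v/f.
v = 2.81 mph = 1.256 m/s; f = 0.314 Hz.
λ = 4.001 m
4.001 m × (1 cm / 0.01000 m) = 400.1 cm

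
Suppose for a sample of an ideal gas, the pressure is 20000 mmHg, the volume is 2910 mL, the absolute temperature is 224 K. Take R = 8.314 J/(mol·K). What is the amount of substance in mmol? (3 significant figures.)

4170 mmol

From the ideal-gas law: n = PV/(RT).
P = 20000 mmHg = 2.666×10^6 Pa; V = 2910 mL = 0.002910 m³; T = 224 K; R = 8.314 J/(mol·K).
n = 4.166 mol
4.166 mol × (1 mmol / 0.001000 mol) = 4166 mmol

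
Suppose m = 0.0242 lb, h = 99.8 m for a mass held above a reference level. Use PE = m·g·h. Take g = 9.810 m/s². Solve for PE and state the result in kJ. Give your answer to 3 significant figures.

Directly: PE = mgh.
m = 0.0242 lb = 0.01098 kg; h = 99.8 m; g = 9.810 m/s².
PE = 10.75 J
10.75 J × (1 kJ / 1000 J) = 0.01075 kJ

0.0107 kJ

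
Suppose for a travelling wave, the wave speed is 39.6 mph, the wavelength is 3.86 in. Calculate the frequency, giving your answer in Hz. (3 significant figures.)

181 Hz

Rearranging v = f·λ for f: f = v/λ.
v = 39.6 mph = 17.70 m/s; λ = 3.86 in = 0.09804 m.
f = 180.6 Hz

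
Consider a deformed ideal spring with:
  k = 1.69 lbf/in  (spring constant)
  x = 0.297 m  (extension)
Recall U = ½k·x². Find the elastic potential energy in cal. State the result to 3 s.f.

3.12 cal

U is given directly by: U = ½kx².
k = 1.69 lbf/in = 296.0 N/m; x = 0.297 m.
U = 13.05 J  (the unit combination reduces to kg·m²/s² = J)
13.05 J × (1 cal / 4.184 J) = 3.120 cal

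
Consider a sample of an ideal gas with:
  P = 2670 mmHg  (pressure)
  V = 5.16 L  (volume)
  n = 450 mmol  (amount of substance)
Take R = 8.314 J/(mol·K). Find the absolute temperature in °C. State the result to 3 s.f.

Solving PV = nRT for T: T = PV/(nR).
P = 2670 mmHg = 3.560×10^5 Pa; V = 5.16 L = 0.005160 m³; n = 450 mmol = 0.4500 mol; R = 8.314 J/(mol·K).
T = 491.0 K
491.0 K − 273.15 = 217.8 °C

218 °C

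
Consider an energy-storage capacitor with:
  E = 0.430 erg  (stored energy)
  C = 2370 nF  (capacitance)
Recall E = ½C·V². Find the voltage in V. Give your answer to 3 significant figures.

Rearranging E = ½C·V² for V: V = √(2E/C).
E = 0.430 erg = 4.300×10^-8 J; C = 2370 nF = 2.370×10^-6 F.
V = 0.1905 V

0.190 V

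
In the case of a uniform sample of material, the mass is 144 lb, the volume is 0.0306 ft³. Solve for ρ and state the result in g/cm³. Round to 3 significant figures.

75.4 g/cm³

ρ is given directly by: ρ = m/V.
m = 144 lb = 65.32 kg; V = 0.0306 ft³ = 8.665×10^-4 m³.
ρ = 75381 kg/m³
75381 kg/m³ × (1 g/cm³ / 1000 kg/m³) = 75.38 g/cm³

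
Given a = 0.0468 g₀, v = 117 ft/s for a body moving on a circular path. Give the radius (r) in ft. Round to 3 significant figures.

Rearranging a = v²/r for r: r = v²/a.
a = 0.0468 g₀ = 0.4590 m/s²; v = 117 ft/s = 35.66 m/s.
r = 2771 m
2771 m × (1 ft / 0.3048 m) = 9091 ft

9090 ft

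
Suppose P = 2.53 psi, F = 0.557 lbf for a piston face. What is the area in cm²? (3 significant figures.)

Rearranging: A = F/P.
P = 2.53 psi = 17444 Pa; F = 0.557 lbf = 2.478 N.
A = 1.420×10^-4 m²
1.420×10^-4 m² × (1 cm² / 1.000×10^-4 m²) = 1.420 cm²

1.42 cm²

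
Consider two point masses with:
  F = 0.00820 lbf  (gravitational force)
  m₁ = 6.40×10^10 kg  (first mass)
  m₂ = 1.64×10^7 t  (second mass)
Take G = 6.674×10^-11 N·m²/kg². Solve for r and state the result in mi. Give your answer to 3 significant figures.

Rearranging F = G·m₁·m₂/r² for r: r = √(G·m₁m₂/F).
F = 0.00820 lbf = 0.03648 N; m₁ = 6.40×10^10 kg; m₂ = 1.64×10^7 t = 1.640×10^10 kg; G = 6.674×10^-11 N·m²/kg².
r = 1.386×10^6 m
1.386×10^6 m × (1 mi / 1609 m) = 861.1 mi

861 mi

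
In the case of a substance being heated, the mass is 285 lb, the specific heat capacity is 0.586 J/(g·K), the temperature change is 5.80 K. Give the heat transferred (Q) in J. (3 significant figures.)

Q is given directly by: Q = mcΔT.
m = 285 lb = 129.3 kg; c = 0.586 J/(g·K) = 586.0 J/(kg·K); ΔT = 5.80 K.
Q = 4.394×10^5 J  (the unit combination reduces to kg·m²/s² = J)

4.39×10^5 J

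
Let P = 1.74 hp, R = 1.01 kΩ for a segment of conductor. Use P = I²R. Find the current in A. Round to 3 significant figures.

1.13 A

Solving P = I²R for I: I = √(P/R).
P = 1.74 hp = 1298 W; R = 1.01 kΩ = 1010 Ω.
I = 1.133 A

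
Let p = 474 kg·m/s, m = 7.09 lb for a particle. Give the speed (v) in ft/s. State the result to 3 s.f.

484 ft/s

Rearranging: v = p/m.
p = 474 kg·m/s; m = 7.09 lb = 3.216 kg.
v = 147.4 m/s
147.4 m/s × (1 ft/s / 0.3048 m/s) = 483.6 ft/s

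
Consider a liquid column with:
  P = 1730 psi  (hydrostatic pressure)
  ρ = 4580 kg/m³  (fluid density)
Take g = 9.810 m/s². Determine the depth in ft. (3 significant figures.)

Solving P = ρ·g·h for h: h = P/(ρ·g).
P = 1730 psi = 1.193×10^7 Pa; ρ = 4580 kg/m³; g = 9.810 m/s².
h = 265.5 m
265.5 m × (1 ft / 0.3048 m) = 871.0 ft

871 ft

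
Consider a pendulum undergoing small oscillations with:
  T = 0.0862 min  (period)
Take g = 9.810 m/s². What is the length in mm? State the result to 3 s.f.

6650 mm

Rearranging T = 2π√(L/g) for L: L = g·(T/2π)².
T = 0.0862 min = 5.172 s; g = 9.810 m/s².
L = 6.647 m
6.647 m × (1 mm / 0.001000 m) = 6647 mm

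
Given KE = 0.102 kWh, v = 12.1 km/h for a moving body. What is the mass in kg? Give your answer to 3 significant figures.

65000 kg

Rearranging KE = ½mv² for m: m = 2·KE/v².
KE = 0.102 kWh = 3.672×10^5 J; v = 12.1 km/h = 3.361 m/s.
m = 65008 kg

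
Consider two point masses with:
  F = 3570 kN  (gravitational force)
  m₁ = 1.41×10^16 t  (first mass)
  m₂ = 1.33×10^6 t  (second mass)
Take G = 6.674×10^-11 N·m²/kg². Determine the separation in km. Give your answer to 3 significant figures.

From Newton's law of gravitation: r = √(G·m₁m₂/F).
F = 3570 kN = 3.570×10^6 N; m₁ = 1.41×10^16 t = 1.410×10^19 kg; m₂ = 1.33×10^6 t = 1.330×10^9 kg; G = 6.674×10^-11 N·m²/kg².
r = 5.921×10^5 m
5.921×10^5 m × (1 km / 1000 m) = 592.1 km

592 km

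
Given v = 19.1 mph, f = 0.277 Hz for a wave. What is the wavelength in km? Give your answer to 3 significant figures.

0.0308 km

Rearranging v = f·λ for λ: λ = v/f.
v = 19.1 mph = 8.538 m/s; f = 0.277 Hz.
λ = 30.82 m
30.82 m × (1 km / 1000 m) = 0.03082 km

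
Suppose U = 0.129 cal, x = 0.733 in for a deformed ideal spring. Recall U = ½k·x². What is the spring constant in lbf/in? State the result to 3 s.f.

Rearranging U = ½k·x² for k: k = 2U/x².
U = 0.129 cal = 0.5397 J; x = 0.733 in = 0.01862 m.
k = 3114 N/m
3114 N/m × (1 lbf/in / 175.1 N/m) = 17.78 lbf/in

17.8 lbf/in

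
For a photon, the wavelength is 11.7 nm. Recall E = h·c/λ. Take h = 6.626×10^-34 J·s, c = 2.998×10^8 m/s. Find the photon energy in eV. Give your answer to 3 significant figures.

Directly: E = hc/λ.
λ = 11.7 nm = 1.170×10^-8 m; h = 6.626×10^-34 J·s; c = 2.998×10^8 m/s.
E = 1.698×10^-17 J
1.698×10^-17 J × (1 eV / 1.602×10^-19 J) = 106.0 eV

106 eV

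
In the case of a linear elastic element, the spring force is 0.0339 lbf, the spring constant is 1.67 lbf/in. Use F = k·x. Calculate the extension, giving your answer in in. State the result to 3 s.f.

0.0203 in

From Hooke's law: x = F/k.
F = 0.0339 lbf = 0.1508 N; k = 1.67 lbf/in = 292.5 N/m.
x = 5.156×10^-4 m
5.156×10^-4 m × (1 in / 0.02540 m) = 0.02030 in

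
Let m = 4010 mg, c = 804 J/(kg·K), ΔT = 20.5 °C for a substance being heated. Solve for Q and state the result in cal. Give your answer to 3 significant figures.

15.8 cal

Q is given directly by: Q = mcΔT.
m = 4010 mg = 0.004010 kg; c = 804 J/(kg·K); ΔT = 20.5 °C = 20.50 K.
Q = 66.09 J
66.09 J × (1 cal / 4.184 J) = 15.80 cal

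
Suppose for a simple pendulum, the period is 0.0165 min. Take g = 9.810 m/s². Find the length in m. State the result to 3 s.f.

0.244 m

Rearranging T = 2π√(L/g) for L: L = g·(T/2π)².
T = 0.0165 min = 0.9900 s; g = 9.810 m/s².
L = 0.2435 m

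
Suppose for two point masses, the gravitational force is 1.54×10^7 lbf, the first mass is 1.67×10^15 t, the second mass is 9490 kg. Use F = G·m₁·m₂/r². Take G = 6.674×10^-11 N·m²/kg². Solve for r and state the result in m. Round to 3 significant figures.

From Newton's law of gravitation: r = √(G·m₁m₂/F).
F = 1.54×10^7 lbf = 6.850×10^7 N; m₁ = 1.67×10^15 t = 1.670×10^18 kg; m₂ = 9490 kg; G = 6.674×10^-11 N·m²/kg².
r = 124.3 m

124 m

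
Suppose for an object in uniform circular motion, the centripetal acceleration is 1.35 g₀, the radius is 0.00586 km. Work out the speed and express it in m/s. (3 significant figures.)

8.81 m/s

Rearranging: v = √(a·r).
a = 1.35 g₀ = 13.24 m/s²; r = 0.00586 km = 5.860 m.
v = 8.808 m/s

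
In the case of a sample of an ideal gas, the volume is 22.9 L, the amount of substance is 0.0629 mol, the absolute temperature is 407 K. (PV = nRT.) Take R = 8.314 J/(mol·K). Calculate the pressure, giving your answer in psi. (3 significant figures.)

1.35 psi

From the ideal-gas law: P = nRT/V.
V = 22.9 L = 0.02290 m³; n = 0.0629 mol; T = 407 K; R = 8.314 J/(mol·K).
P = 9294 Pa
9294 Pa × (1 psi / 6895 Pa) = 1.348 psi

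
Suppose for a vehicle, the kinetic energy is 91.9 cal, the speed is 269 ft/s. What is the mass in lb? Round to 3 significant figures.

0.252 lb

Rearranging KE = ½mv² for m: m = 2·KE/v².
KE = 91.9 cal = 384.5 J; v = 269 ft/s = 81.99 m/s.
m = 0.1144 kg
0.1144 kg × (1 lb / 0.4536 kg) = 0.2522 lb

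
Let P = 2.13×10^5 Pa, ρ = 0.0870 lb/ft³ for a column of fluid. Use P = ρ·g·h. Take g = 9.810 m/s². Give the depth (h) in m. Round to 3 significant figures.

15600 m

Solving P = ρ·g·h for h: h = P/(ρ·g).
P = 2.13×10^5 Pa; ρ = 0.0870 lb/ft³ = 1.394 kg/m³; g = 9.810 m/s².
h = 15580 m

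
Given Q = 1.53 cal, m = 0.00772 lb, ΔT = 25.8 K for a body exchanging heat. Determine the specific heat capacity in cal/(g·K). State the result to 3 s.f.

0.0169 cal/(g·K)

Solving Q = m·c·ΔT for c: c = Q/(m·ΔT).
Q = 1.53 cal = 6.402 J; m = 0.00772 lb = 0.003502 kg; ΔT = 25.8 K.
c = 70.86 J/(kg·K)
70.86 J/(kg·K) × (1 cal/(g·K) / 4184 J/(kg·K)) = 0.01694 cal/(g·K)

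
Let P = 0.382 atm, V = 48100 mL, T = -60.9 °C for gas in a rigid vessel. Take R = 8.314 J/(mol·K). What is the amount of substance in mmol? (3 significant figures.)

From the ideal-gas law: n = PV/(RT).
P = 0.382 atm = 38706 Pa; V = 48100 mL = 0.04810 m³; T = -60.9 °C = 212.2 K; R = 8.314 J/(mol·K).
n = 1.055 mol
1.055 mol × (1 mmol / 0.001000 mol) = 1055 mmol

1060 mmol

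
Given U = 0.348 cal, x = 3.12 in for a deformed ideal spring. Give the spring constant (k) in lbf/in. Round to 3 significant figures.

2.65 lbf/in

Rearranging U = ½k·x² for k: k = 2U/x².
U = 0.348 cal = 1.456 J; x = 3.12 in = 0.07925 m.
k = 463.7 N/m
463.7 N/m × (1 lbf/in / 175.1 N/m) = 2.648 lbf/in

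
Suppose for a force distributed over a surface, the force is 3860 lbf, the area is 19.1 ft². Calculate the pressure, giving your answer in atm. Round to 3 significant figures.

P is given directly by: P = F/A.
F = 3860 lbf = 17170 N; A = 19.1 ft² = 1.774 m².
P = 9676 Pa
9676 Pa × (1 atm / 1.013×10^5 Pa) = 0.09550 atm

0.0955 atm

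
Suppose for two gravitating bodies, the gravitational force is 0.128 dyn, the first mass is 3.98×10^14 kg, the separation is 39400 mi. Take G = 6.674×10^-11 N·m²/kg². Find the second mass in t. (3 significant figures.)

Solving F = G·m₁·m₂/r² for m₂: m₂ = F·r²/(G·m₁).
F = 0.128 dyn = 1.280×10^-6 N; m₁ = 3.98×10^14 kg; r = 39400 mi = 6.341×10^7 m; G = 6.674×10^-11 N·m²/kg².
m₂ = 1.937×10^5 kg
1.937×10^5 kg × (1 t / 1000 kg) = 193.7 t

194 t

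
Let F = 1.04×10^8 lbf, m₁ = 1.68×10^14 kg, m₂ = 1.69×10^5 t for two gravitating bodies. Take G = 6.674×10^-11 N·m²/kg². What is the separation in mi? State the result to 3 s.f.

0.0398 mi

Solving F = G·m₁·m₂/r² for r: r = √(G·m₁m₂/F).
F = 1.04×10^8 lbf = 4.626×10^8 N; m₁ = 1.68×10^14 kg; m₂ = 1.69×10^5 t = 1.690×10^8 kg; G = 6.674×10^-11 N·m²/kg².
r = 64.00 m
64.00 m × (1 mi / 1609 m) = 0.03977 mi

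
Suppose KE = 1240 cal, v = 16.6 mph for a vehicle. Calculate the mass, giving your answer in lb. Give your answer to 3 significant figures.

Rearranging: m = 2·KE/v².
KE = 1240 cal = 5188 J; v = 16.6 mph = 7.421 m/s.
m = 188.4 kg
188.4 kg × (1 lb / 0.4536 kg) = 415.4 lb

415 lb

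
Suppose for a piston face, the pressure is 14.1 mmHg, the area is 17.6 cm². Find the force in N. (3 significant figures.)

3.31 N

Solving P = F/A for F: F = P·A.
P = 14.1 mmHg = 1880 Pa; A = 17.6 cm² = 0.001760 m².
F = 3.309 N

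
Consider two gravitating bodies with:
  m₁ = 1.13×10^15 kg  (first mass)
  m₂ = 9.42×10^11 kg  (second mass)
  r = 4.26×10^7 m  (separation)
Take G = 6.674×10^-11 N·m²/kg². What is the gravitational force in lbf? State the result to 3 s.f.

8.80 lbf

Directly: F = Gm₁m₂/r².
m₁ = 1.13×10^15 kg; m₂ = 9.42×10^11 kg; r = 4.26×10^7 m; G = 6.674×10^-11 N·m²/kg².
F = 39.15 N
39.15 N × (1 lbf / 4.448 N) = 8.801 lbf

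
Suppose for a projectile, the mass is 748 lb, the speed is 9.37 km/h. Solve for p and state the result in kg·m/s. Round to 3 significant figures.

p is given directly by: p = mv.
m = 748 lb = 339.3 kg; v = 9.37 km/h = 2.603 m/s.
p = 883.1 kg·m/s

883 kg·m/s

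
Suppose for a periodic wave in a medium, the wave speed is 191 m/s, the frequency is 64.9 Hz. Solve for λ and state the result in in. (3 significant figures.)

116 in

Rearranging: λ = v/f.
v = 191 m/s; f = 64.9 Hz.
λ = 2.943 m
2.943 m × (1 in / 0.02540 m) = 115.9 in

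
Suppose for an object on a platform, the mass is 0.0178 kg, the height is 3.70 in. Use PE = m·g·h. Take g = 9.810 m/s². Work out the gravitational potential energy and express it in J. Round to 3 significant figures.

Directly: PE = mgh.
m = 0.0178 kg; h = 3.70 in = 0.09398 m; g = 9.810 m/s².
PE = 0.01641 J

0.0164 J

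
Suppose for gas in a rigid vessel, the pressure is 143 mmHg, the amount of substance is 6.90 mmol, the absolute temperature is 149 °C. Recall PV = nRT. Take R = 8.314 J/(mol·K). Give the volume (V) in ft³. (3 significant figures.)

From the ideal-gas law: V = nRT/P.
P = 143 mmHg = 19065 Pa; n = 6.90 mmol = 0.006900 mol; T = 149 °C = 422.1 K; R = 8.314 J/(mol·K).
V = 0.001270 m³
0.001270 m³ × (1 ft³ / 0.02832 m³) = 0.04486 ft³

0.0449 ft³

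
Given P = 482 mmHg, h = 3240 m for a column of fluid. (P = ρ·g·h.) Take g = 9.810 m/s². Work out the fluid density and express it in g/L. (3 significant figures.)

Solving P = ρ·g·h for ρ: ρ = P/(g·h).
P = 482 mmHg = 64261 Pa; h = 3240 m; g = 9.810 m/s².
ρ = 2.022 kg/m³
Since 1 g/L = 1 kg/m³, 2.022 g/L.

2.02 g/L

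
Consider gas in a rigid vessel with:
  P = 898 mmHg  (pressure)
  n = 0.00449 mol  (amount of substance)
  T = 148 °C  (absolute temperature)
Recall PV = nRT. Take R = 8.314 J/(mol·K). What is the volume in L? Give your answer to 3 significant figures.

Rearranging: V = nRT/P.
P = 898 mmHg = 1.197×10^5 Pa; n = 0.00449 mol; T = 148 °C = 421.1 K; R = 8.314 J/(mol·K).
V = 1.313×10^-4 m³
1.313×10^-4 m³ × (1 L / 0.001000 m³) = 0.1313 L

0.131 L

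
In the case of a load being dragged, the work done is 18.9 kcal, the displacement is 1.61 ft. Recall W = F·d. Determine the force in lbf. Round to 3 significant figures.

36200 lbf

Solving W = F·d for F: F = W/d.
W = 18.9 kcal = 79078 J; d = 1.61 ft = 0.4907 m.
F = 1.611×10^5 N  (the unit combination reduces to kg·m/s² = N)
1.611×10^5 N × (1 lbf / 4.448 N) = 36226 lbf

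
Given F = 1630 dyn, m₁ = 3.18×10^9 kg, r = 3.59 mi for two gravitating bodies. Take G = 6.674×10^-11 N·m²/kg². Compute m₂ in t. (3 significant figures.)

2560 t

Rearranging: m₂ = F·r²/(G·m₁).
F = 1630 dyn = 0.01630 N; m₁ = 3.18×10^9 kg; r = 3.59 mi = 5778 m; G = 6.674×10^-11 N·m²/kg².
m₂ = 2.564×10^6 kg
2.564×10^6 kg × (1 t / 1000 kg) = 2564 t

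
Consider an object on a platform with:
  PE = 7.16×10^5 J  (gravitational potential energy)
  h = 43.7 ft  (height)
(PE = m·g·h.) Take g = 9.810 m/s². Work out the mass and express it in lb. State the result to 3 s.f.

Rearranging: m = PE/(g·h).
PE = 7.16×10^5 J; h = 43.7 ft = 13.32 m; g = 9.810 m/s².
m = 5480 kg
5480 kg × (1 lb / 0.4536 kg) = 12080 lb

12100 lb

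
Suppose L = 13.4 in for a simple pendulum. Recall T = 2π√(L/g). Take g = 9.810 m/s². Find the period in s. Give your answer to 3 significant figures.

1.17 s

T is given directly by: T = 2π√(L/g).
L = 13.4 in = 0.3404 m; g = 9.810 m/s².
T = 1.170 s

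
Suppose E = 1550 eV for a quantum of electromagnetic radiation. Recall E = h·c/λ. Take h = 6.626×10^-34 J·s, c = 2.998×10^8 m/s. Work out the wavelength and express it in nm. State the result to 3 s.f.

0.800 nm

Rearranging: λ = hc/E.
E = 1550 eV = 2.483×10^-16 J; h = 6.626×10^-34 J·s; c = 2.998×10^8 m/s.
λ = 7.999×10^-10 m
7.999×10^-10 m × (1 nm / 1.000×10^-9 m) = 0.7999 nm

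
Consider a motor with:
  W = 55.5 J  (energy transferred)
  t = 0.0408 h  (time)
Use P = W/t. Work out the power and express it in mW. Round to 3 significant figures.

P is given directly by: P = W/t.
W = 55.5 J; t = 0.0408 h = 146.9 s.
P = 0.3779 W  (the unit combination reduces to kg·m²/s³ = W)
0.3779 W × (1 mW / 0.001000 W) = 377.9 mW

378 mW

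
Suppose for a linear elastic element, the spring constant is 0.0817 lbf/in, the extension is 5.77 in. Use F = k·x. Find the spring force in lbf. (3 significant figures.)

Directly: F = kx.
k = 0.0817 lbf/in = 14.31 N/m; x = 5.77 in = 0.1466 m.
F = 2.097 N  (the unit combination reduces to kg·m/s² = N)
2.097 N × (1 lbf / 4.448 N) = 0.4714 lbf

0.471 lbf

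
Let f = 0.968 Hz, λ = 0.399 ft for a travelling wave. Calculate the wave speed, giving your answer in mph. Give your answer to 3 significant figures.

Directly: v = fλ.
f = 0.968 Hz; λ = 0.399 ft = 0.1216 m.
v = 0.1177 m/s
0.1177 m/s × (1 mph / 0.4470 m/s) = 0.2633 mph

0.263 mph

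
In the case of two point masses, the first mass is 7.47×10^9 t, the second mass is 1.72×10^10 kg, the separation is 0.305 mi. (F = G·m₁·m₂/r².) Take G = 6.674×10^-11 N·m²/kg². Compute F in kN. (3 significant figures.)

35600 kN

From Newton's law of gravitation: F = Gm₁m₂/r².
m₁ = 7.47×10^9 t = 7.470×10^12 kg; m₂ = 1.72×10^10 kg; r = 0.305 mi = 490.8 m; G = 6.674×10^-11 N·m²/kg².
F = 3.559×10^7 N  (the unit combination reduces to kg·m/s² = N)
3.559×10^7 N × (1 kN / 1000 N) = 35591 kN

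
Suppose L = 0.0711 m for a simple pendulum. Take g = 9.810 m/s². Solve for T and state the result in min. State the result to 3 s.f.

0.00892 min

Directly: T = 2π√(L/g).
L = 0.0711 m; g = 9.810 m/s².
T = 0.5349 s
0.5349 s × (1 min / 60.00 s) = 0.008915 min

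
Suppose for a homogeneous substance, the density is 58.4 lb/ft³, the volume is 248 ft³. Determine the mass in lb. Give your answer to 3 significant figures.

Rearranging: m = ρV.
ρ = 58.4 lb/ft³ = 935.5 kg/m³; V = 248 ft³ = 7.023 m³.
m = 6569 kg
6569 kg × (1 lb / 0.4536 kg) = 14483 lb

14500 lb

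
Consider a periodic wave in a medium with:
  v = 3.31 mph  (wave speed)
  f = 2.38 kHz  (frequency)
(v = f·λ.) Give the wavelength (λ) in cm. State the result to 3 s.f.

Rearranging v = f·λ for λ: λ = v/f.
v = 3.31 mph = 1.480 m/s; f = 2.38 kHz = 2380 Hz.
λ = 6.217×10^-4 m
6.217×10^-4 m × (1 cm / 0.01000 m) = 0.06217 cm

0.0622 cm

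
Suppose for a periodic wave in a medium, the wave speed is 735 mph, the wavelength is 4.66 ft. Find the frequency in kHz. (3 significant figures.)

0.231 kHz

Solving v = f·λ for f: f = v/λ.
v = 735 mph = 328.6 m/s; λ = 4.66 ft = 1.420 m.
f = 231.3 Hz
231.3 Hz × (1 kHz / 1000 Hz) = 0.2313 kHz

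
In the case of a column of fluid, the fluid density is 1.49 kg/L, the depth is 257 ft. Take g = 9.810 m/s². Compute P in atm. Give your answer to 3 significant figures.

11.3 atm

Directly: P = ρgh.
ρ = 1.49 kg/L = 1490 kg/m³; h = 257 ft = 78.33 m; g = 9.810 m/s².
P = 1.145×10^6 Pa  (the unit combination reduces to kg/(m·s²) = Pa)
1.145×10^6 Pa × (1 atm / 1.013×10^5 Pa) = 11.30 atm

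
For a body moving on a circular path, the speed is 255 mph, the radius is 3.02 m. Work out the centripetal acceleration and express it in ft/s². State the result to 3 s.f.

14100 ft/s²

Directly: a = v²/r.
v = 255 mph = 114.0 m/s; r = 3.02 m.
a = 4303 m/s²
4303 m/s² × (1 ft/s² / 0.3048 m/s²) = 14117 ft/s²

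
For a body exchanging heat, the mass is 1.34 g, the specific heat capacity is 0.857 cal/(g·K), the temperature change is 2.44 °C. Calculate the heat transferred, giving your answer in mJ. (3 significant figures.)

Directly: Q = mcΔT.
m = 1.34 g = 0.001340 kg; c = 0.857 cal/(g·K) = 3586 J/(kg·K); ΔT = 2.44 °C = 2.440 K.
Q = 11.72 J  (the unit combination reduces to kg·m²/s² = J)
11.72 J × (1 mJ / 0.001000 J) = 11724 mJ

11700 mJ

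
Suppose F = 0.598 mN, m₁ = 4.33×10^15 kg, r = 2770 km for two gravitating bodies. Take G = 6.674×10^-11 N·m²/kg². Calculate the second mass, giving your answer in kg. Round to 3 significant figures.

15900 kg

From Newton's law of gravitation: m₂ = F·r²/(G·m₁).
F = 0.598 mN = 5.980×10^-4 N; m₁ = 4.33×10^15 kg; r = 2770 km = 2.770×10^6 m; G = 6.674×10^-11 N·m²/kg².
m₂ = 15878 kg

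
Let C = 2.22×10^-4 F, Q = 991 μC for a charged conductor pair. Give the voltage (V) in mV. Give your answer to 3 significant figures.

4460 mV

Rearranging: V = Q/C.
C = 2.22×10^-4 F; Q = 991 μC = 9.910×10^-4 C.
V = 4.464 V
4.464 V × (1 mV / 0.001000 V) = 4464 mV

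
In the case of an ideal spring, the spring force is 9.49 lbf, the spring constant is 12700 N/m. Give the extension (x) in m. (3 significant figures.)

0.00332 m

Rearranging F = k·x for x: x = F/k.
F = 9.49 lbf = 42.21 N; k = 12700 N/m.
x = 0.003324 m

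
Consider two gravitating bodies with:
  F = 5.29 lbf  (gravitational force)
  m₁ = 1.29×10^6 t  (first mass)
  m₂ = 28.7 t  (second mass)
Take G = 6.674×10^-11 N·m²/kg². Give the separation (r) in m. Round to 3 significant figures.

Solving F = G·m₁·m₂/r² for r: r = √(G·m₁m₂/F).
F = 5.29 lbf = 23.53 N; m₁ = 1.29×10^6 t = 1.290×10^9 kg; m₂ = 28.7 t = 28700 kg; G = 6.674×10^-11 N·m²/kg².
r = 10.25 m

10.2 m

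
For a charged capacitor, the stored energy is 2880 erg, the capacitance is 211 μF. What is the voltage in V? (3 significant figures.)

Solving E = ½C·V² for V: V = √(2E/C).
E = 2880 erg = 2.880×10^-4 J; C = 211 μF = 2.110×10^-4 F.
V = 1.652 V

1.65 V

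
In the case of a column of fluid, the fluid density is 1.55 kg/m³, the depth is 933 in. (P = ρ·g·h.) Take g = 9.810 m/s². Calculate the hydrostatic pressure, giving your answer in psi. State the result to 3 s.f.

P is given directly by: P = ρgh.
ρ = 1.55 kg/m³; h = 933 in = 23.70 m; g = 9.810 m/s².
P = 360.3 Pa
360.3 Pa × (1 psi / 6895 Pa) = 0.05226 psi

0.0523 psi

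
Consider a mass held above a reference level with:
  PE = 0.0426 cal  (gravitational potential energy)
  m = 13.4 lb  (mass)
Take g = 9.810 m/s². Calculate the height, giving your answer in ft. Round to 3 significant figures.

0.00981 ft

Rearranging PE = m·g·h for h: h = PE/(m·g).
PE = 0.0426 cal = 0.1782 J; m = 13.4 lb = 6.078 kg; g = 9.810 m/s².
h = 0.002989 m
0.002989 m × (1 ft / 0.3048 m) = 0.009807 ft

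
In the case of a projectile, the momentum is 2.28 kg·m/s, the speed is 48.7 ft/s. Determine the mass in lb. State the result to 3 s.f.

0.339 lb

Solving p = m·v for m: m = p/v.
p = 2.28 kg·m/s; v = 48.7 ft/s = 14.84 m/s.
m = 0.1536 kg
0.1536 kg × (1 lb / 0.4536 kg) = 0.3386 lb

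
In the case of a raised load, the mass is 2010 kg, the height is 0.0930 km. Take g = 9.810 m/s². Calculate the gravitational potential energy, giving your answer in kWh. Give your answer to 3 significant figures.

0.509 kWh

PE is given directly by: PE = mgh.
m = 2010 kg; h = 0.0930 km = 93.00 m; g = 9.810 m/s².
PE = 1.834×10^6 J
1.834×10^6 J × (1 kWh / 3.600×10^6 J) = 0.5094 kWh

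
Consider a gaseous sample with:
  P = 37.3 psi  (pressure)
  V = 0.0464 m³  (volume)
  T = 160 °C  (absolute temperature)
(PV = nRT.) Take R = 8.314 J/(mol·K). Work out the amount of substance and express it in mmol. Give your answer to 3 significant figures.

3310 mmol

Rearranging PV = nRT for n: n = PV/(RT).
P = 37.3 psi = 2.572×10^5 Pa; V = 0.0464 m³; T = 160 °C = 433.1 K; R = 8.314 J/(mol·K).
n = 3.314 mol
3.314 mol × (1 mmol / 0.001000 mol) = 3314 mmol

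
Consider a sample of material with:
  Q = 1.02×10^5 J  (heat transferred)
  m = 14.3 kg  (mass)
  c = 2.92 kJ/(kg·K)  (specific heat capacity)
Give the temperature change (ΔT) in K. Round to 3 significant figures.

Rearranging: ΔT = Q/(m·c).
Q = 1.02×10^5 J; m = 14.3 kg; c = 2.92 kJ/(kg·K) = 2920 J/(kg·K).
ΔT = 2.443 K

2.44 K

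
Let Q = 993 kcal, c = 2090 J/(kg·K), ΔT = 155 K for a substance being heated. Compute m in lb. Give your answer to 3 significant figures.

Rearranging: m = Q/(c·ΔT).
Q = 993 kcal = 4.155×10^6 J; c = 2090 J/(kg·K); ΔT = 155 K.
m = 12.83 kg
12.83 kg × (1 lb / 0.4536 kg) = 28.27 lb

28.3 lb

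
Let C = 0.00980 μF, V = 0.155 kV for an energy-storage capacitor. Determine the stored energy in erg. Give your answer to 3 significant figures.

Directly: E = ½CV².
C = 0.00980 μF = 9.800×10^-9 F; V = 0.155 kV = 155.0 V.
E = 1.177×10^-4 J
1.177×10^-4 J × (1 erg / 1.000×10^-7 J) = 1177 erg

1180 erg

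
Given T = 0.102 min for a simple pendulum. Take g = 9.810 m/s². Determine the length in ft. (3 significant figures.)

30.5 ft

Solving T = 2π√(L/g) for L: L = g·(T/2π)².
T = 0.102 min = 6.120 s; g = 9.810 m/s².
L = 9.307 m
9.307 m × (1 ft / 0.3048 m) = 30.53 ft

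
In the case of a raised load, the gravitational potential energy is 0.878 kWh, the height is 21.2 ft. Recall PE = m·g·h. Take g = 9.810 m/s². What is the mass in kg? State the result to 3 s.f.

49900 kg

Rearranging PE = m·g·h for m: m = PE/(g·h).
PE = 0.878 kWh = 3.161×10^6 J; h = 21.2 ft = 6.462 m; g = 9.810 m/s².
m = 49863 kg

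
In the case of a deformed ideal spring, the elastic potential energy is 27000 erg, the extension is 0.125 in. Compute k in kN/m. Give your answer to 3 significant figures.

0.536 kN/m

Solving U = ½k·x² for k: k = 2U/x².
U = 27000 erg = 0.002700 J; x = 0.125 in = 0.003175 m.
k = 535.7 N/m
535.7 N/m × (1 kN/m / 1000 N/m) = 0.5357 kN/m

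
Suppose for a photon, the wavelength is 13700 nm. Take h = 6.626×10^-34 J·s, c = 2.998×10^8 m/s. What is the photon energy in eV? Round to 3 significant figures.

Directly: E = hc/λ.
λ = 13700 nm = 1.370×10^-5 m; h = 6.626×10^-34 J·s; c = 2.998×10^8 m/s.
E = 1.450×10^-20 J
1.450×10^-20 J × (1 eV / 1.602×10^-19 J) = 0.09050 eV

0.0905 eV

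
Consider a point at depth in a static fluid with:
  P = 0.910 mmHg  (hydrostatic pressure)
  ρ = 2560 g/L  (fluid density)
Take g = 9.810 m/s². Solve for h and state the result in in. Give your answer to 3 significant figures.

Rearranging: h = P/(ρ·g).
P = 0.910 mmHg = 121.3 Pa; ρ = 2560 g/L = 2560 kg/m³; g = 9.810 m/s².
h = 0.004831 m
0.004831 m × (1 in / 0.02540 m) = 0.1902 in

0.190 in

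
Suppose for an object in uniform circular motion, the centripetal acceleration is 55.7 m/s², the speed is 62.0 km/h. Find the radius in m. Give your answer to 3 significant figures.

Solving a = v²/r for r: r = v²/a.
a = 55.7 m/s²; v = 62.0 km/h = 17.22 m/s.
r = 5.325 m

5.33 m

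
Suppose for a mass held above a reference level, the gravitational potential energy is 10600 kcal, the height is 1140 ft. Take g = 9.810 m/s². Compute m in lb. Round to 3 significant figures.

Solving PE = m·g·h for m: m = PE/(g·h).
PE = 10600 kcal = 4.435×10^7 J; h = 1140 ft = 347.5 m; g = 9.810 m/s².
m = 13011 kg
13011 kg × (1 lb / 0.4536 kg) = 28684 lb

28700 lb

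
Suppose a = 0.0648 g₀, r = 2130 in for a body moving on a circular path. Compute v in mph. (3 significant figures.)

Rearranging a = v²/r for v: v = √(a·r).
a = 0.0648 g₀ = 0.6355 m/s²; r = 2130 in = 54.10 m.
v = 5.863 m/s
5.863 m/s × (1 mph / 0.4470 m/s) = 13.12 mph

13.1 mph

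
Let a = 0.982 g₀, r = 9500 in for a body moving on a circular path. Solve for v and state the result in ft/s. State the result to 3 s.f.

158 ft/s

Solving a = v²/r for v: v = √(a·r).
a = 0.982 g₀ = 9.630 m/s²; r = 9500 in = 241.3 m.
v = 48.21 m/s
48.21 m/s × (1 ft/s / 0.3048 m/s) = 158.2 ft/s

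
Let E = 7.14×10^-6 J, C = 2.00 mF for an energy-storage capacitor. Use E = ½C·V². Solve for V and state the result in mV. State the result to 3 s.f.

Rearranging E = ½C·V² for V: V = √(2E/C).
E = 7.14×10^-6 J; C = 2.00 mF = 0.002000 F.
V = 0.08450 V
0.08450 V × (1 mV / 0.001000 V) = 84.50 mV

84.5 mV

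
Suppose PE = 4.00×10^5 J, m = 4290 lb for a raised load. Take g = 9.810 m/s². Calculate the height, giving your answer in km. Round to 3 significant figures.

0.0210 km

Rearranging PE = m·g·h for h: h = PE/(m·g).
PE = 4.00×10^5 J; m = 4290 lb = 1946 kg; g = 9.810 m/s².
h = 20.95 m
20.95 m × (1 km / 1000 m) = 0.02095 km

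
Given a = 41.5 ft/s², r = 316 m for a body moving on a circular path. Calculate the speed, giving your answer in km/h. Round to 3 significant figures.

Solving a = v²/r for v: v = √(a·r).
a = 41.5 ft/s² = 12.65 m/s²; r = 316 m.
v = 63.22 m/s
63.22 m/s × (1 km/h / 0.2778 m/s) = 227.6 km/h

228 km/h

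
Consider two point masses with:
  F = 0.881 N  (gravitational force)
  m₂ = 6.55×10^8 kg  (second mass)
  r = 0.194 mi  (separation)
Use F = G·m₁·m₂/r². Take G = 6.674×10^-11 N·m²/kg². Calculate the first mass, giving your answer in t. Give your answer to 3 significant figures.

1960 t

Rearranging F = G·m₁·m₂/r² for m₁: m₁ = F·r²/(G·m₂).
F = 0.881 N; m₂ = 6.55×10^8 kg; r = 0.194 mi = 312.2 m; G = 6.674×10^-11 N·m²/kg².
m₁ = 1.964×10^6 kg
1.964×10^6 kg × (1 t / 1000 kg) = 1964 t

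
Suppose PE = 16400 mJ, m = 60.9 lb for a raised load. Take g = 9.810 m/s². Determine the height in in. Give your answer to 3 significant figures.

Rearranging PE = m·g·h for h: h = PE/(m·g).
PE = 16400 mJ = 16.40 J; m = 60.9 lb = 27.62 kg; g = 9.810 m/s².
h = 0.06052 m
0.06052 m × (1 in / 0.02540 m) = 2.383 in

2.38 in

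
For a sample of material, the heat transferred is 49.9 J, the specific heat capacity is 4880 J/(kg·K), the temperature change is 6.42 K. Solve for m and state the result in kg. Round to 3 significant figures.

0.00159 kg

Rearranging: m = Q/(c·ΔT).
Q = 49.9 J; c = 4880 J/(kg·K); ΔT = 6.42 K.
m = 0.001593 kg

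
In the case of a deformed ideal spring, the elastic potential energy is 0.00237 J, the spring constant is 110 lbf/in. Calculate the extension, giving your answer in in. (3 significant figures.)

0.0195 in

Solving U = ½k·x² for x: x = √(2U/k).
U = 0.00237 J; k = 110 lbf/in = 19264 N/m.
x = 4.960×10^-4 m
4.960×10^-4 m × (1 in / 0.02540 m) = 0.01953 in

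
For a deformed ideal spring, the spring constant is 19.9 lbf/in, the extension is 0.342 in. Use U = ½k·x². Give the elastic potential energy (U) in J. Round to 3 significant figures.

Directly: U = ½kx².
k = 19.9 lbf/in = 3485 N/m; x = 0.342 in = 0.008687 m.
U = 0.1315 J

0.131 J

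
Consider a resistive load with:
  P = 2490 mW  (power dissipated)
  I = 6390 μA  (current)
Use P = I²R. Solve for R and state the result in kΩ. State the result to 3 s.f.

Rearranging P = I²R for R: R = P/I².
P = 2490 mW = 2.490 W; I = 6390 μA = 0.006390 A.
R = 60981 Ω
60981 Ω × (1 kΩ / 1000 Ω) = 60.98 kΩ

61.0 kΩ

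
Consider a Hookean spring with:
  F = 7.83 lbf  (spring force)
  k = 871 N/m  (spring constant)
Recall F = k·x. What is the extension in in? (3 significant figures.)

1.57 in

Solving F = k·x for x: x = F/k.
F = 7.83 lbf = 34.83 N; k = 871 N/m.
x = 0.03999 m
0.03999 m × (1 in / 0.02540 m) = 1.574 in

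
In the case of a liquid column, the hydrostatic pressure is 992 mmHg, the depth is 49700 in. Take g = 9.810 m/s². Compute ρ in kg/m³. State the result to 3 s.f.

10.7 kg/m³

Rearranging: ρ = P/(g·h).
P = 992 mmHg = 1.323×10^5 Pa; h = 49700 in = 1262 m; g = 9.810 m/s².
ρ = 10.68 kg/m³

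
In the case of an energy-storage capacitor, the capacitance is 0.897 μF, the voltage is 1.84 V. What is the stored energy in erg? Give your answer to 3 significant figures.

15.2 erg

E is given directly by: E = ½CV².
C = 0.897 μF = 8.970×10^-7 F; V = 1.84 V.
E = 1.518×10^-6 J
1.518×10^-6 J × (1 erg / 1.000×10^-7 J) = 15.18 erg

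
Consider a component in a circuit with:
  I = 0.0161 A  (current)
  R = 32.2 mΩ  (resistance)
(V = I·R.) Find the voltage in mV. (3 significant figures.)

0.518 mV

From Ohm's law: V = IR.
I = 0.0161 A; R = 32.2 mΩ = 0.03220 Ω.
V = 5.184×10^-4 V
5.184×10^-4 V × (1 mV / 0.001000 V) = 0.5184 mV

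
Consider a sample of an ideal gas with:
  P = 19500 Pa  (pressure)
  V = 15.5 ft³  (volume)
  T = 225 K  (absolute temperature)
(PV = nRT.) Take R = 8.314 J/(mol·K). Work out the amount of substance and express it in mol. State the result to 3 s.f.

4.58 mol

Solving PV = nRT for n: n = PV/(RT).
P = 19500 Pa; V = 15.5 ft³ = 0.4389 m³; T = 225 K; R = 8.314 J/(mol·K).
n = 4.575 mol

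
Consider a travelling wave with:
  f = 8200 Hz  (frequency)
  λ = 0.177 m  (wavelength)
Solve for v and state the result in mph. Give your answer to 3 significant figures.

v is given directly by: v = fλ.
f = 8200 Hz; λ = 0.177 m.
v = 1451 m/s
1451 m/s × (1 mph / 0.4470 m/s) = 3247 mph

3250 mph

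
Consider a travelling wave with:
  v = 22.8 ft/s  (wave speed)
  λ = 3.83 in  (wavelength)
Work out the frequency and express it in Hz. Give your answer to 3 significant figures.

71.4 Hz

Rearranging: f = v/λ.
v = 22.8 ft/s = 6.949 m/s; λ = 3.83 in = 0.09728 m.
f = 71.44 Hz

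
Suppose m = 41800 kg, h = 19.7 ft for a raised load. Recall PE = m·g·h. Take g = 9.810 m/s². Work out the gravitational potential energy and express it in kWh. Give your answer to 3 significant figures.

0.684 kWh

Directly: PE = mgh.
m = 41800 kg; h = 19.7 ft = 6.005 m; g = 9.810 m/s².
PE = 2.462×10^6 J
2.462×10^6 J × (1 kWh / 3.600×10^6 J) = 0.6839 kWh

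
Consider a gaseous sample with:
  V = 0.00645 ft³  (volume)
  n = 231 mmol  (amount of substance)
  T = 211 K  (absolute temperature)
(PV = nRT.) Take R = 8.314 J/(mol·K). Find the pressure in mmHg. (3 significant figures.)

16600 mmHg

P is given directly by: P = nRT/V.
V = 0.00645 ft³ = 1.826×10^-4 m³; n = 231 mmol = 0.2310 mol; T = 211 K; R = 8.314 J/(mol·K).
P = 2.219×10^6 Pa
2.219×10^6 Pa × (1 mmHg / 133.3 Pa) = 16642 mmHg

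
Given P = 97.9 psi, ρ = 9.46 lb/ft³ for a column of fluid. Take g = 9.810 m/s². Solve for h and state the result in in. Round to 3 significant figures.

17900 in

Solving P = ρ·g·h for h: h = P/(ρ·g).
P = 97.9 psi = 6.750×10^5 Pa; ρ = 9.46 lb/ft³ = 151.5 kg/m³; g = 9.810 m/s².
h = 454.1 m
454.1 m × (1 in / 0.02540 m) = 17877 in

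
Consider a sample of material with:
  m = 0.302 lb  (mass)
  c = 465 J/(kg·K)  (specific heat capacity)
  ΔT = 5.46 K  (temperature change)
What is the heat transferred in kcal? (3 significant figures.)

Q is given directly by: Q = mcΔT.
m = 0.302 lb = 0.1370 kg; c = 465 J/(kg·K); ΔT = 5.46 K.
Q = 347.8 J
347.8 J × (1 kcal / 4184 J) = 0.08312 kcal

0.0831 kcal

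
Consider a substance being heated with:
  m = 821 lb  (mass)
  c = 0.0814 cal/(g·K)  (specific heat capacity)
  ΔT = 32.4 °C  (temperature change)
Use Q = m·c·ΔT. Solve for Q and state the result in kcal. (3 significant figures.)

Directly: Q = mcΔT.
m = 821 lb = 372.4 kg; c = 0.0814 cal/(g·K) = 340.6 J/(kg·K); ΔT = 32.4 °C = 32.40 K.
Q = 4.109×10^6 J  (the unit combination reduces to kg·m²/s² = J)
4.109×10^6 J × (1 kcal / 4184 J) = 982.2 kcal

982 kcal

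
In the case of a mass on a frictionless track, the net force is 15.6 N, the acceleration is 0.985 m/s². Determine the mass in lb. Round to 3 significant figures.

34.9 lb

From Newton's second law: m = F/a.
F = 15.6 N; a = 0.985 m/s².
m = 15.84 kg
15.84 kg × (1 lb / 0.4536 kg) = 34.92 lb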